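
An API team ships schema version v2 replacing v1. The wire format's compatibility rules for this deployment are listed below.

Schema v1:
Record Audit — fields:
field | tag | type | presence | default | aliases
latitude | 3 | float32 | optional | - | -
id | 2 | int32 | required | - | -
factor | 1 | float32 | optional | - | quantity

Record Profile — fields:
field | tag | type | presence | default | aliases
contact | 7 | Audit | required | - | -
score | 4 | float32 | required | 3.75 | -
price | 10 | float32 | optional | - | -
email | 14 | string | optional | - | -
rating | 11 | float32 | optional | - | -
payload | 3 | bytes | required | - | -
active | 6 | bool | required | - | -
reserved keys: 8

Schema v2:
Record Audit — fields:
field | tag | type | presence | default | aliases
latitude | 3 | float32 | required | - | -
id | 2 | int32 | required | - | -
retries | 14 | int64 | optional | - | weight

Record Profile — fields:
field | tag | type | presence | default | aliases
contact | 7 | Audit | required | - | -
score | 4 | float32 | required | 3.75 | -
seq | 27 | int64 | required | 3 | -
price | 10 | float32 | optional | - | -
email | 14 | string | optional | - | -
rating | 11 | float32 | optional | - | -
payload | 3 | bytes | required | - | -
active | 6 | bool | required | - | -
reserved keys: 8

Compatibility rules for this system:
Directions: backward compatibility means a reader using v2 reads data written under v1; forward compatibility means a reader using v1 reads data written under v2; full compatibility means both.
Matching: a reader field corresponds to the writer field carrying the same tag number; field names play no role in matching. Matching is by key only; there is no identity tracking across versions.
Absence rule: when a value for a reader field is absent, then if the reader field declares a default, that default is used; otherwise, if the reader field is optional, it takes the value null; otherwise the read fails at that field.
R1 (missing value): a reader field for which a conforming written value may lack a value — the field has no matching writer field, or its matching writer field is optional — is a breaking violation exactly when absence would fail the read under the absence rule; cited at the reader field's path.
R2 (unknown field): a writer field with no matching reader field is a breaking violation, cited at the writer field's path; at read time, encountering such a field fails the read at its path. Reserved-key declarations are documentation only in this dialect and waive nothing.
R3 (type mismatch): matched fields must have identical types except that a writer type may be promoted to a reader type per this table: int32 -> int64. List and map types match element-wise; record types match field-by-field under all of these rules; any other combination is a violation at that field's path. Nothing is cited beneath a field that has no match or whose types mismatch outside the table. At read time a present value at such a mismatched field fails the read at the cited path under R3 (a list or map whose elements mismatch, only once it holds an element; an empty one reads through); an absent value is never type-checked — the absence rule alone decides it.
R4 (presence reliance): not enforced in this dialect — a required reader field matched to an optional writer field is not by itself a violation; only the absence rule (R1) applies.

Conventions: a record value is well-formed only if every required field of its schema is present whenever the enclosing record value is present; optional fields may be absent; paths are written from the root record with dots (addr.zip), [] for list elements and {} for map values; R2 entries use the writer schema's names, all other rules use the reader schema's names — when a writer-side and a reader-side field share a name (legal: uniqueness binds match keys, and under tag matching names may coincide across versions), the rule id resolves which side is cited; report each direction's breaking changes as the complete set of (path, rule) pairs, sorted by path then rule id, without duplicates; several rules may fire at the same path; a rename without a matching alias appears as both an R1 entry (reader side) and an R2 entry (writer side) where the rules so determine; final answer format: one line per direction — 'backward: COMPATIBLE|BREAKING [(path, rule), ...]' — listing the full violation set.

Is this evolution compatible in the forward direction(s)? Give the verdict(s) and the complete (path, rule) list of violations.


arrows below run writer -> reader for Profile
forward pass over Profile, reader schema v1, writer schema v2:
  Audit -> Audit, writer required: contact aligns to contact
  float32 -> float32, writer required: score aligns to score
  float32 -> float32, writer optional: price aligns to price
  string -> string, writer optional: email aligns to email
  float32 -> float32, writer optional: rating aligns to rating
  bytes -> bytes, writer required: payload aligns to payload
  bool -> bool, writer required: active aligns to active
  seq (writer side), unknown to reader
  float32 -> float32, writer required: contact.latitude aligns to contact.latitude
  int32 -> int32, writer required: contact.id aligns to contact.id
  contact.factor: no writer-side match
  contact.retries (writer side), unknown to reader
  violation R2 at contact.retries
  violation R2 at seq
  => 2 violation(s): forward is BREAKING for Profile
ruling out the remaining Profile differences:
  field latitude in record Audit: optional changed to required -> its effect on Profile is confined to the backward direction, not asked
  removed field factor from record Audit -> its effect on Profile is confined to the backward direction, not asked

forward: BREAKING [(contact.retries, R2), (seq, R2)]


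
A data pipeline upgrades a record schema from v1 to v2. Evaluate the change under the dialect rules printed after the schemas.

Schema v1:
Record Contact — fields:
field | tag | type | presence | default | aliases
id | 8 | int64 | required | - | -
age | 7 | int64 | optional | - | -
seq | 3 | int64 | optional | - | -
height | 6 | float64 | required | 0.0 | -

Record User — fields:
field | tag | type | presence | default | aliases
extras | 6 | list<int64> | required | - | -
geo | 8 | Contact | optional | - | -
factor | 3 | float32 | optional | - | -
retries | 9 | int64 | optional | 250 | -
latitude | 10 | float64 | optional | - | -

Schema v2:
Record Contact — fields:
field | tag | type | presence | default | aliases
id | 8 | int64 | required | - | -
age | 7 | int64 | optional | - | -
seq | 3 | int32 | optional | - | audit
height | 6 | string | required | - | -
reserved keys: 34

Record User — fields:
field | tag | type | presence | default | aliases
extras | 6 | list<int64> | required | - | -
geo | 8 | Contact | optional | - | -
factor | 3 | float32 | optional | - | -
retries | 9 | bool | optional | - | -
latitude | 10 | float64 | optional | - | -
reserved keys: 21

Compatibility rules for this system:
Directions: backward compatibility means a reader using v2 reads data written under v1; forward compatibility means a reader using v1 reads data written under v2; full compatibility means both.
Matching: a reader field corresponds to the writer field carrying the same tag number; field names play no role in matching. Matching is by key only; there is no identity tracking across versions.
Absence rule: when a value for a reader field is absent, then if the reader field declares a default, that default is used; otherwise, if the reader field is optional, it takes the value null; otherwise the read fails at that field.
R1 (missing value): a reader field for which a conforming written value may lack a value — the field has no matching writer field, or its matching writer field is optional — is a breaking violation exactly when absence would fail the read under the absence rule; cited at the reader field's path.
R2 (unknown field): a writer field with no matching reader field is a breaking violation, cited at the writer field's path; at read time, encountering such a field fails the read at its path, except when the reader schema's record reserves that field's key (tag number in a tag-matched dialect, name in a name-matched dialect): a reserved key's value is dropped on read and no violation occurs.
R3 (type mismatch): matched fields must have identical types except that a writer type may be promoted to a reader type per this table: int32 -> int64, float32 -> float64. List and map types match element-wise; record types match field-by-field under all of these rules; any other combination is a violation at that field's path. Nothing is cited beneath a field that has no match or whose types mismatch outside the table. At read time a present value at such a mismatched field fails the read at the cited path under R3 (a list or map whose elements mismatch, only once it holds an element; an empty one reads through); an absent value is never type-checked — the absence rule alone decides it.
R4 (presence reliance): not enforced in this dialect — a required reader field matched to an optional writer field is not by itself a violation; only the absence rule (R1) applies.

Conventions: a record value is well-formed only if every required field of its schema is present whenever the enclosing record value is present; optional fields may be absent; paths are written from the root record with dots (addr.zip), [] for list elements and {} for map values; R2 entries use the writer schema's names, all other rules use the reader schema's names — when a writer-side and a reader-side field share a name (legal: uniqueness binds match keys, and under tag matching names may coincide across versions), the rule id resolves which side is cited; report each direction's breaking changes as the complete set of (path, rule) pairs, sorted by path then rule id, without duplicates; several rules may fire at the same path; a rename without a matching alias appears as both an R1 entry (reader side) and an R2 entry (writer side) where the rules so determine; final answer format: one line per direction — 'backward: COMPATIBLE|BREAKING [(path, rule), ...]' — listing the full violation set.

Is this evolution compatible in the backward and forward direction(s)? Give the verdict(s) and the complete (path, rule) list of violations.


each type pair in User: writer, then reader
backward on User — v2 reading data written by v1:
  extras <- extras (list<int64> -> list<int64>, writer required)
  geo <- geo (Contact -> Contact, writer optional)
  factor <- factor (float32 -> float32, writer optional)
  retries <- retries (int64 -> bool, writer optional)
  latitude <- latitude (float64 -> float64, writer optional)
  geo.id <- geo.id (int64 -> int64, writer required)
  geo.age <- geo.age (int64 -> int64, writer optional)
  geo.seq <- geo.seq (int64 -> int32, writer optional)
  geo.height <- geo.height (float64 -> string, writer required)
  breaking: (geo.height, R3)
  breaking: (geo.seq, R3)
  breaking: (retries, R3)
  => backward verdict for User: BREAKING, 3 violation(s)
forward on User — v1 reading data written by v2:
  extras <- extras (list<int64> -> list<int64>, writer required)
  geo <- geo (Contact -> Contact, writer optional)
  factor <- factor (float32 -> float32, writer optional)
  retries <- retries (bool -> int64, writer optional)
  latitude <- latitude (float64 -> float64, writer optional)
  geo.id <- geo.id (int64 -> int64, writer required)
  geo.age <- geo.age (int64 -> int64, writer optional)
  geo.seq <- geo.seq (int32 -> int64, writer optional)
  geo.height <- geo.height (string -> float64, writer required)
  breaking: (geo.height, R3)
  breaking: (retries, R3)
  => forward verdict for User: BREAKING, 2 violation(s)

backward: BREAKING [(geo.height, R3), (geo.seq, R3), (retries, R3)]; forward: BREAKING [(geo.height, R3), (retries, R3)]


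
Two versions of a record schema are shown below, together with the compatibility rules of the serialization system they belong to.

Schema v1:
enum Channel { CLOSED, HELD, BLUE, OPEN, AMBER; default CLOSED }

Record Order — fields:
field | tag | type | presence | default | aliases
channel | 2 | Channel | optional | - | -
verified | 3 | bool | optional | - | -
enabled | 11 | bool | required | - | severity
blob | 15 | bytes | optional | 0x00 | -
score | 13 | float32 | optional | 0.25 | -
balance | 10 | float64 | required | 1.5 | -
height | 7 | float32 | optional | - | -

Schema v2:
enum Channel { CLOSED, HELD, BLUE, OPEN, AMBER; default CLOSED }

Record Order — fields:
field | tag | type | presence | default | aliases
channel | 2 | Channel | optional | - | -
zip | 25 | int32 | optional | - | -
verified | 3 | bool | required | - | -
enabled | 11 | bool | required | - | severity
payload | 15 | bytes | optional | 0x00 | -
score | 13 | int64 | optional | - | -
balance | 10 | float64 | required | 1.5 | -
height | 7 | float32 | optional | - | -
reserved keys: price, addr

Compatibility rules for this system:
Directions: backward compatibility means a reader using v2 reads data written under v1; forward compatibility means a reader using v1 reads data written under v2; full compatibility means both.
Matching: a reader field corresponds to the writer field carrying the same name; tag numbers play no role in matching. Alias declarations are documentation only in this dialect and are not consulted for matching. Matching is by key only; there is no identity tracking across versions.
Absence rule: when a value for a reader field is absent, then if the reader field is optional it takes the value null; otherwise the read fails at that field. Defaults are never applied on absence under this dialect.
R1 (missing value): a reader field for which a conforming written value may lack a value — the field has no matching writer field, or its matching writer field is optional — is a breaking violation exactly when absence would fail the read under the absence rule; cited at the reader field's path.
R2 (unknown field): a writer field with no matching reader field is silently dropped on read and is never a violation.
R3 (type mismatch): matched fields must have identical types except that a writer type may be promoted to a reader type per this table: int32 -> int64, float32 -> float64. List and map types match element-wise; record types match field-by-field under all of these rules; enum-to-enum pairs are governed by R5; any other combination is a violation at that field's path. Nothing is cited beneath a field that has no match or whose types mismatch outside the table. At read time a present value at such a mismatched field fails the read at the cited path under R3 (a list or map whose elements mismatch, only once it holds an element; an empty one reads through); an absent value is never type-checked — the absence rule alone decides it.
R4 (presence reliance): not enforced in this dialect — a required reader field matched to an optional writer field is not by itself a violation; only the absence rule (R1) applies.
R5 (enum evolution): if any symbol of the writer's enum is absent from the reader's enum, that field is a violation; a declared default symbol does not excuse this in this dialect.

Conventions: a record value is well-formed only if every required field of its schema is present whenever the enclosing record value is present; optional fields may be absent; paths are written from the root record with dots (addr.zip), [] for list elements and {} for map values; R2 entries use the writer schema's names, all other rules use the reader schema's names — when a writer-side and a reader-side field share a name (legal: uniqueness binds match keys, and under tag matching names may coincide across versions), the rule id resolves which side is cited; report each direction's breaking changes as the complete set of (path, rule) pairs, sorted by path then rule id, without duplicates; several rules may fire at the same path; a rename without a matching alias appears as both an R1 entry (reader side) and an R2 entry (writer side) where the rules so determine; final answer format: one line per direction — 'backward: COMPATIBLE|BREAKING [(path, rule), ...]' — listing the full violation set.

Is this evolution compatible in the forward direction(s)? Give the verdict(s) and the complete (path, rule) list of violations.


the writer's type comes first in each Order pair
forward on Order — v1 reading data written by v2:
  writer optional, Channel -> Channel: reader channel maps from writer channel
  writer required, bool -> bool: reader verified maps from writer verified
  writer required, bool -> bool: reader enabled maps from writer enabled
  blob has no writer counterpart
  writer optional, int64 -> float32: reader score maps from writer score
  writer required, float64 -> float64: reader balance maps from writer balance
  writer optional, float32 -> float32: reader height maps from writer height
  writer zip: unknown to reader
  writer payload: unknown to reader
  violation R3 at score
  => forward verdict for Order: BREAKING, 1 violation(s)
remaining Order differences; none change what is asked:
  field verified in record Order: optional changed to required -> affects backward compatibility only, which is not asked
  added field zip to record Order: optional int32, tag 25 (in v2 it sits immediately before verified) -> triggers nothing under Order's printed rules — same verdict
  renamed field blob to payload in record Order -> triggers nothing under Order's printed rules — same verdict

forward: BREAKING [(score, R3)]


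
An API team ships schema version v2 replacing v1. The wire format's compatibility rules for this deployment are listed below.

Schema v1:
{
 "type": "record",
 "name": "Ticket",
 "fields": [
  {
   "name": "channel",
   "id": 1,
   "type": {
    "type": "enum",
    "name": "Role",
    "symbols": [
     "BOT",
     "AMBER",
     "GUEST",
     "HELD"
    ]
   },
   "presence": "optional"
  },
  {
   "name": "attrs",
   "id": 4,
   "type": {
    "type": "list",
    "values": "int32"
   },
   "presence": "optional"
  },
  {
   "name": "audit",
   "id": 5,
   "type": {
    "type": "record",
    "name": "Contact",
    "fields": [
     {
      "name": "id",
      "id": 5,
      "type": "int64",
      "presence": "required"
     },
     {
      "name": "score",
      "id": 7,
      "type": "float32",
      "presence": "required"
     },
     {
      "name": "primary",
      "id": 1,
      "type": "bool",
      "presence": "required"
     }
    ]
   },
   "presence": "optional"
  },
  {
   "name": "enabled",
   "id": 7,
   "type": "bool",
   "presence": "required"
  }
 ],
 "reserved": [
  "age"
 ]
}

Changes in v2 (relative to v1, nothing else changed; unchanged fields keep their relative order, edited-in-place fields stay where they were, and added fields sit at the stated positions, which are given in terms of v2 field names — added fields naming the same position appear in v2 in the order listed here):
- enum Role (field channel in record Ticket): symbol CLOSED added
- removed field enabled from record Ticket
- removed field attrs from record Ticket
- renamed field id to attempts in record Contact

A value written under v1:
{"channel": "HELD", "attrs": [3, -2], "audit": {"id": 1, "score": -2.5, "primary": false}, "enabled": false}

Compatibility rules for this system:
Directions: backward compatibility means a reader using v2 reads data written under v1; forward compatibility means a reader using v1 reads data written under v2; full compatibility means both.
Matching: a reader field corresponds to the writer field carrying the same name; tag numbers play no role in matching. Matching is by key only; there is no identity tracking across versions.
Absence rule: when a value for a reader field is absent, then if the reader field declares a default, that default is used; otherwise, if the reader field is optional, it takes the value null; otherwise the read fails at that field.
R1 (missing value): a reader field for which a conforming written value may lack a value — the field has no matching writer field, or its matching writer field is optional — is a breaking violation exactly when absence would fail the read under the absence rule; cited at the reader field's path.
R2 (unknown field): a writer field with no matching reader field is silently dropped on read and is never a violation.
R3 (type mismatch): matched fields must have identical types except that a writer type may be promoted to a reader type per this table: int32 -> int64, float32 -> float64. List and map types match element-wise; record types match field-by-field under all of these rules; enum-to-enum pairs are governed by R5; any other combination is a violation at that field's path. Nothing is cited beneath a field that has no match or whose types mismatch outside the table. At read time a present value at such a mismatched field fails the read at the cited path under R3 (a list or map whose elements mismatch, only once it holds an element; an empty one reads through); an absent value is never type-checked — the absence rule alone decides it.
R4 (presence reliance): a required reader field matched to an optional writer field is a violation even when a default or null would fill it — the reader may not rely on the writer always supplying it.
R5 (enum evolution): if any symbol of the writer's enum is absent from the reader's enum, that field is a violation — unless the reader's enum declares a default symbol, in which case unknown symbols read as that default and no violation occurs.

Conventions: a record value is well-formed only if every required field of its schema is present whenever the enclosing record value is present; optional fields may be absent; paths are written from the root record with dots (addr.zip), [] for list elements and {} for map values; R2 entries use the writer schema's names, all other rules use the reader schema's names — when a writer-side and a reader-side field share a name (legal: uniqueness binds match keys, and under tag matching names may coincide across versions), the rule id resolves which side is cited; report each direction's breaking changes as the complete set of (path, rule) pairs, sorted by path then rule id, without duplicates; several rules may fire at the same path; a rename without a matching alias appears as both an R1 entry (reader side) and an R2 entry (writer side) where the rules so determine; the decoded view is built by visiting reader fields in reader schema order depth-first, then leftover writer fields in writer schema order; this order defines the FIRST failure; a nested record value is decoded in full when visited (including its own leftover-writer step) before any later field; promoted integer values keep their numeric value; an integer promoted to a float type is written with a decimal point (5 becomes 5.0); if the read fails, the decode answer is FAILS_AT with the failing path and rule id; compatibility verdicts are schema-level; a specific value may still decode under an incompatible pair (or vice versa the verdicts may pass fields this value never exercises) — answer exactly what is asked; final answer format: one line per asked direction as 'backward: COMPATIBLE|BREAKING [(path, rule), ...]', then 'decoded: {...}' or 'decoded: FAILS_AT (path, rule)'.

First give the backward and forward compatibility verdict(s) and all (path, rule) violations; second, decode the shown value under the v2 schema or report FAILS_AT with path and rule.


arrows below run writer -> reader for Ticket
backward on Ticket — v2 reading data written by v1:
  channel <- channel (Role -> Role, writer optional)
  audit <- audit (Contact -> Contact, writer optional)
  writer attrs: unknown to reader
  writer enabled: unknown to reader
  audit.attempts: no writer-side match
  audit.score <- audit.score (float32 -> float32, writer required)
  audit.primary <- audit.primary (bool -> bool, writer required)
  writer audit.id: unknown to reader
  R1 fires at audit.attempts
  => 1 violation(s): backward is BREAKING for Ticket
forward on Ticket — v1 reading data written by v2:
  channel <- channel (Role -> Role, writer optional)
  attrs: no writer-side match
  audit <- audit (Contact -> Contact, writer optional)
  enabled: no writer-side match
  audit.id: no writer-side match
  audit.score <- audit.score (float32 -> float32, writer required)
  audit.primary <- audit.primary (bool -> bool, writer required)
  writer audit.attempts: unknown to reader
  R1 fires at audit.id
  R5 fires at channel
  R1 fires at enabled
  => 3 violation(s): forward is BREAKING for Ticket
decoding the Ticket value with the v2 reader:
  channel := "HELD"
  read fails at audit.attempts under R1 (no fill)
  => FAILS_AT (audit.attempts, R1)

backward: BREAKING [(audit.attempts, R1)]; forward: BREAKING [(audit.id, R1), (channel, R5), (enabled, R1)]; decoded: FAILS_AT (audit.attempts, R1)


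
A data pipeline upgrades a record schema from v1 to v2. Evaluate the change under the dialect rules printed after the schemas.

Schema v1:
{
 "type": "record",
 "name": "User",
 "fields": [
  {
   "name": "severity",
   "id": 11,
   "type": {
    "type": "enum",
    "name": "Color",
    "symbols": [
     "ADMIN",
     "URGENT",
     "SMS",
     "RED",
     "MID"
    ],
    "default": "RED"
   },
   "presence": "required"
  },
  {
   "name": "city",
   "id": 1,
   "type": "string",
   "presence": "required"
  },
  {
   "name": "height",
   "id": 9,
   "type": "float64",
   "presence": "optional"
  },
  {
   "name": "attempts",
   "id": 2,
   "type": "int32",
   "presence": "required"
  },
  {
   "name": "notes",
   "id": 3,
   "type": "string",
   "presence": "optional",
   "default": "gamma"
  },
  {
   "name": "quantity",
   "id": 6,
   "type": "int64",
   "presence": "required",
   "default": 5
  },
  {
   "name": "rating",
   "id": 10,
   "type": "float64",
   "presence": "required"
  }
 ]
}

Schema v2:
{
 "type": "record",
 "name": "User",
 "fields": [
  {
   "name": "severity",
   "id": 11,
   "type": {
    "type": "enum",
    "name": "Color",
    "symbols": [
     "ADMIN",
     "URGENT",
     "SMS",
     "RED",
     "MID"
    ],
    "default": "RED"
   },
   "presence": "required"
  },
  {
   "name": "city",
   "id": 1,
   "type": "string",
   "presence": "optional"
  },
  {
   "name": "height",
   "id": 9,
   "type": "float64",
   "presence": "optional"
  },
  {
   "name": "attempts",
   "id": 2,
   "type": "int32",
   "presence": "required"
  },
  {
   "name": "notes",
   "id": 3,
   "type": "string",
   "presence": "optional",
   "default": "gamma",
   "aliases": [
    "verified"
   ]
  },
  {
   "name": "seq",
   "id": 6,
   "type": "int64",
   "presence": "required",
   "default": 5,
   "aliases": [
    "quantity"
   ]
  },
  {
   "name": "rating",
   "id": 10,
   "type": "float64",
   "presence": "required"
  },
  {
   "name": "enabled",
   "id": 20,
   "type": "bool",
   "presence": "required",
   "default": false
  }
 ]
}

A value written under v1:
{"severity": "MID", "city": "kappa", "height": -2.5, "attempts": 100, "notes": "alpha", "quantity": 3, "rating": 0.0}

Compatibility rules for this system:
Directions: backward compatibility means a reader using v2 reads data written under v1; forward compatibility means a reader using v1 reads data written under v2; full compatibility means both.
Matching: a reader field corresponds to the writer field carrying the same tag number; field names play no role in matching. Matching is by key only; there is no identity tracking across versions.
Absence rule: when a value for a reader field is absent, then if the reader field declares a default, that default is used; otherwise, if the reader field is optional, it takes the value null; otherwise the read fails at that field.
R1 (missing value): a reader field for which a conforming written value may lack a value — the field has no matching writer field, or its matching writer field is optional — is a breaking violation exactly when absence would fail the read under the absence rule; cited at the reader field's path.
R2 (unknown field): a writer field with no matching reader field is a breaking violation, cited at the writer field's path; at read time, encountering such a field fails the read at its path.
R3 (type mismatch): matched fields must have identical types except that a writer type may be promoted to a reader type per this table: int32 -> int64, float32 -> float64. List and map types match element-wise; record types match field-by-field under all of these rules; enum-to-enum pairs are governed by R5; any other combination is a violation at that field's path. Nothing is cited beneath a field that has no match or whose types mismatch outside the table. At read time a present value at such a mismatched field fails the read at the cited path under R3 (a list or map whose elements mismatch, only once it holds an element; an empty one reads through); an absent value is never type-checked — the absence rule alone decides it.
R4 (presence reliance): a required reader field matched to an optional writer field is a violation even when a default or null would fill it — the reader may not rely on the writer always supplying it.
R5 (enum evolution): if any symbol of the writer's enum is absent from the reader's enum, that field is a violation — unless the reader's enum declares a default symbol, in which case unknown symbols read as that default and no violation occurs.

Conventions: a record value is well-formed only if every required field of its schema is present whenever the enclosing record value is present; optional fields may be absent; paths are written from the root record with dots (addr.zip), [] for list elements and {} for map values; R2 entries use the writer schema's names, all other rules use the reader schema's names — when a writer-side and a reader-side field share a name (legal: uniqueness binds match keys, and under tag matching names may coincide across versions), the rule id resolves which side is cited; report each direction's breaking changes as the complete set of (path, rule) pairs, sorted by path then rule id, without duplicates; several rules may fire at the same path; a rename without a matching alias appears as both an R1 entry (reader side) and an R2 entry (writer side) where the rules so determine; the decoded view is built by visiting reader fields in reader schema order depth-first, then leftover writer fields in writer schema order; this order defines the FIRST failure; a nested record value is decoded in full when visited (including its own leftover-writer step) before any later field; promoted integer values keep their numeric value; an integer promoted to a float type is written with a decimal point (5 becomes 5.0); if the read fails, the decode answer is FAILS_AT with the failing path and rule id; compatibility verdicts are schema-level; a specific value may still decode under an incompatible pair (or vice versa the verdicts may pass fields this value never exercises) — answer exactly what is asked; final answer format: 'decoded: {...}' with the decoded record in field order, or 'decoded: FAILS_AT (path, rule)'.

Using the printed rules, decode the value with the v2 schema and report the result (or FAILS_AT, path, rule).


the writer's type comes first in each User pair
decoding the User value with the v2 reader:
  severity := "MID"
  city := "kappa"
  height := -2.5
  attempts := 100
  notes := "alpha"
  seq := 3 (from writer quantity)
  rating := 0.0
  enabled := false (absent -> default)
  => decoded: {"severity": "MID", "city": "kappa", "height": -2.5, "attempts": 100, "notes": "alpha", "seq": 3, "rating": 0.0, "enabled": false}
the rest of the User diff is inert for this question:
  field city in record User: required changed to optional -> affects the rule determinations only; this particular User value decodes identically

decoded: {"severity": "MID", "city": "kappa", "height": -2.5, "attempts": 100, "notes": "alpha", "seq": 3, "rating": 0.0, "enabled": false}


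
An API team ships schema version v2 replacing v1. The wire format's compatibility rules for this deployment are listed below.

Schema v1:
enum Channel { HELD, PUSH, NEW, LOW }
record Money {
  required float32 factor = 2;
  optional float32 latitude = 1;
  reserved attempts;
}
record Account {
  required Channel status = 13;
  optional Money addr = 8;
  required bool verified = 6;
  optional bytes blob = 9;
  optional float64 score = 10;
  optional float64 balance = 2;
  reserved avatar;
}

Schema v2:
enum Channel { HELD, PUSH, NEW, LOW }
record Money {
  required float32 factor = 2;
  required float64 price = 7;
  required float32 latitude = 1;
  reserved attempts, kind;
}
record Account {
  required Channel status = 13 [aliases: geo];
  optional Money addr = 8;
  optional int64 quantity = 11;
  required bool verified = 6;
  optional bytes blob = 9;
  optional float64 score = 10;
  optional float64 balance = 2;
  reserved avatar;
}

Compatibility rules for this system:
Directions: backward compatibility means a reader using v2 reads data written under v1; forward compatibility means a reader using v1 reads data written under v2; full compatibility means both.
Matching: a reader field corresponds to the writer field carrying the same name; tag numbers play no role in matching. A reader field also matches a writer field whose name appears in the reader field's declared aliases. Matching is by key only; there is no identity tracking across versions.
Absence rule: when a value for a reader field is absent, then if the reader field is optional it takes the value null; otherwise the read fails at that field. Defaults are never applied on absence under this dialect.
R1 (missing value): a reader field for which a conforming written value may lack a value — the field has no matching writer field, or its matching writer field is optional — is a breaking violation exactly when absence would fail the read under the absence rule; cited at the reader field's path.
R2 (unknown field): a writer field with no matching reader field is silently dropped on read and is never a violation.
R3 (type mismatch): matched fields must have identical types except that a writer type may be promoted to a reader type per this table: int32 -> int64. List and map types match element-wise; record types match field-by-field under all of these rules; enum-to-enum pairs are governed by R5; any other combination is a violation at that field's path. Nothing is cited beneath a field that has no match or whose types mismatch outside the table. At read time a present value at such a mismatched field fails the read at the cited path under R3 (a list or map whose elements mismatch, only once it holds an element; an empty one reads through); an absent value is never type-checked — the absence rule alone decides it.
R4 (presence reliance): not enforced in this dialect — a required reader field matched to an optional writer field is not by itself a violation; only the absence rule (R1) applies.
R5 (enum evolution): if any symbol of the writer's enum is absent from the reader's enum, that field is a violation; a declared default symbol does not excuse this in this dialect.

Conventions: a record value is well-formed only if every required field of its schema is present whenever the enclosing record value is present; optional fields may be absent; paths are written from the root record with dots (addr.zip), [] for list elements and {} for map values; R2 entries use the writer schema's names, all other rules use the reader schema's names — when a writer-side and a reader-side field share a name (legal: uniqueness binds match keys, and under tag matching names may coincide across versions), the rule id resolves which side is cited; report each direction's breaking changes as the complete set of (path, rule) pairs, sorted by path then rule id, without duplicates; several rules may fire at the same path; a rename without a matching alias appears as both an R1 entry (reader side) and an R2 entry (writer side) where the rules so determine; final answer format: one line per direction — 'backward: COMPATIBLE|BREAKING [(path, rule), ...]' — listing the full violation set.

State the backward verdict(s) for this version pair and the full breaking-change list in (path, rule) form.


backward: BREAKING [(addr.latitude, R1), (addr.price, R1)]

in Account below, arrows point writer -> reader
backward on Account — v2 reading data written by v1:
  status: Channel -> Channel, writer required; from status
  addr: Money -> Money, writer optional; from addr
  quantity: no writer match
  verified: bool -> bool, writer required; from verified
  blob: bytes -> bytes, writer optional; from blob
  score: float64 -> float64, writer optional; from score
  balance: float64 -> float64, writer optional; from balance
  addr.factor: float32 -> float32, writer required; from addr.factor
  addr.price: no writer match
  addr.latitude: float32 -> float32, writer optional; from addr.latitude
  R1 fires at addr.latitude
  R1 fires at addr.price
  backward on Account therefore BREAKING (2)
ruling out the remaining Account differences:
  added field quantity to record Account: optional int64, tag 11 (in v2 it sits immediately before verified) -> inert for the asked Account verdict: nothing fires


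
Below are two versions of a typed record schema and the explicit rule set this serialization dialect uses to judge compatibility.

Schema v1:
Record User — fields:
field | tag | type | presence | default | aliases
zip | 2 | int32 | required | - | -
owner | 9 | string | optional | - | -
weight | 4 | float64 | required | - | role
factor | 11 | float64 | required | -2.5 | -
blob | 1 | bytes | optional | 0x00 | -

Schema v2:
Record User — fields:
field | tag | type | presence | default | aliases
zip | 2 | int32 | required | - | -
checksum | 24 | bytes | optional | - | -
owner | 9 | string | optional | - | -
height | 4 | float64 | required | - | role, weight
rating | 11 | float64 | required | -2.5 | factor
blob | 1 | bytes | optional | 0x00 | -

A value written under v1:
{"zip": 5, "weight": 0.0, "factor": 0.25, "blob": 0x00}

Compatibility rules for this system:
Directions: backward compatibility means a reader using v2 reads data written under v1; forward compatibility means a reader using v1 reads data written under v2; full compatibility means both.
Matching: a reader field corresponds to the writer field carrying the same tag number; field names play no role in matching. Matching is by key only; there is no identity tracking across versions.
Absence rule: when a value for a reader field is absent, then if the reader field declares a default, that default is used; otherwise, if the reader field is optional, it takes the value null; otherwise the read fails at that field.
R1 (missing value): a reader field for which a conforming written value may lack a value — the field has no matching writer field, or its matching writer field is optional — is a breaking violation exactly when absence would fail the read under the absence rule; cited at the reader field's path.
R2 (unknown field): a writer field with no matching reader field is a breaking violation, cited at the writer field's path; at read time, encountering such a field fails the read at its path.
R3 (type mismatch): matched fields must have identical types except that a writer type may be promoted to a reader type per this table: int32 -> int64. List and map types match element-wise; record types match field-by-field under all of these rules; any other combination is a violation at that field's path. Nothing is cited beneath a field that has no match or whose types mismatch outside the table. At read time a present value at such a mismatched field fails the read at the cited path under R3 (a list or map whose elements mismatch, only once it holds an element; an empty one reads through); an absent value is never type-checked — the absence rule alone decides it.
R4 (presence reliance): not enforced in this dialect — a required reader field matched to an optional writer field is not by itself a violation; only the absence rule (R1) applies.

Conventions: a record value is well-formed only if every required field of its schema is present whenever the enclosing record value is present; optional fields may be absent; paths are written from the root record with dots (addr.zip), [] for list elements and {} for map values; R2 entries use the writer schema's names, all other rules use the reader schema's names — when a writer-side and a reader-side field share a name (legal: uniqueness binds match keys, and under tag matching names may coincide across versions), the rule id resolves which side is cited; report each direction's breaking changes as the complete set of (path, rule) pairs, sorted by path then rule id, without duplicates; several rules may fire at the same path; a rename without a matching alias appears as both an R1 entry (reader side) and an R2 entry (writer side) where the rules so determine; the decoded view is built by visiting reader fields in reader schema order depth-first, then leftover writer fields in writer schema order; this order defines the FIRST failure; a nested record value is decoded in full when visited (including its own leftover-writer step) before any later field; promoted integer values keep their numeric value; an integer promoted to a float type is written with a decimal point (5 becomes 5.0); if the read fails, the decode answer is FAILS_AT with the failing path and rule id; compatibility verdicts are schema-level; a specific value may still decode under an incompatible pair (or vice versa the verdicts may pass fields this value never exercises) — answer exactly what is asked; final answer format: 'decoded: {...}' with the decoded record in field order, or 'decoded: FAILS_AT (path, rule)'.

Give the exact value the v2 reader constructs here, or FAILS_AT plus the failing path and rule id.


in User below, arrows point writer -> reader
decoding the User value with the v2 reader:
  zip := 5
  checksum := null (absent, optional -> null)
  owner := null (absent, optional -> null)
  height := 0.0 (from writer weight)
  rating := 0.25 (from writer factor)
  blob := 0x00
  => decoded: {"zip": 5, "checksum": null, "owner": null, "height": 0.0, "rating": 0.25, "blob": 0x00}

decoded: {"zip": 5, "checksum": null, "owner": null, "height": 0.0, "rating": 0.25, "blob": 0x00}
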